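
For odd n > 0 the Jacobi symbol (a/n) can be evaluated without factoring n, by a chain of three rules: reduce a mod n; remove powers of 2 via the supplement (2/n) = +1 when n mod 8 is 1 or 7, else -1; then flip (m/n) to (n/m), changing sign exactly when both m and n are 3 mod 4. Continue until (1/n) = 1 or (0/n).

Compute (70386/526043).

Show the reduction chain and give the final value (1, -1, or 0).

1

factor out 2^1: 70386 = 2^1·35193; with 526043 mod 8 = 3, (2/526043) = -1; sign now -1; continue with (35193/526043)
flip (35193/526043) -> (526043/35193): both odd, 35193 mod 4 = 1, 526043 mod 4 = 3, so the flip contributes +1; sign now -1
(526043/35193): 526043 mod 35193 = 33341, so (526043/35193) = (33341/35193)
flip (33341/35193) -> (35193/33341): both odd, 33341 mod 4 = 1, 35193 mod 4 = 1, so the flip contributes +1; sign now -1
(35193/33341): 35193 mod 33341 = 1852, so (35193/33341) = (1852/33341)
factor out 2^2: 1852 = 2^2·463; with 33341 mod 8 = 5, (2/33341) = -1; sign now -1; continue with (463/33341)
flip (463/33341) -> (33341/463): both odd, 463 mod 4 = 3, 33341 mod 4 = 1, so the flip contributes +1; sign now -1
(33341/463): 33341 mod 463 = 5, so (33341/463) = (5/463)
flip (5/463) -> (463/5): both odd, 5 mod 4 = 1, 463 mod 4 = 3, so the flip contributes +1; sign now -1
(463/5): 463 mod 5 = 3, so (463/5) = (3/5)
flip (3/5) -> (5/3): both odd, 3 mod 4 = 3, 5 mod 4 = 1, so the flip contributes +1; sign now -1
(5/3): 5 mod 3 = 2, so (5/3) = (2/3)
factor out 2^1: 2 = 2^1·1; with 3 mod 8 = 3, (2/3) = -1; sign now +1; continue with (1/3)
reached (1/3) = 1, so the symbol is +1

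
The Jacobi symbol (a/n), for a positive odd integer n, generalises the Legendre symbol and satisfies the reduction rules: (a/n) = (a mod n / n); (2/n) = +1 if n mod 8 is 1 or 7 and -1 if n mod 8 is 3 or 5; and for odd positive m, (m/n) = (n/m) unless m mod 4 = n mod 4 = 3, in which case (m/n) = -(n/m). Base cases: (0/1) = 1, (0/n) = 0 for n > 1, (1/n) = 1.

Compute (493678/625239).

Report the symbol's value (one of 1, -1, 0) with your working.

factor out 2^1: 493678 = 2^1·246839; with 625239 mod 8 = 7, (2/625239) = +1; sign now +1; continue with (246839/625239)
flip (246839/625239) -> (625239/246839): both odd, 246839 mod 4 = 3, 625239 mod 4 = 3, so the flip contributes -1; sign now -1
(625239/246839): 625239 mod 246839 = 131561, so (625239/246839) = (131561/246839)
flip (131561/246839) -> (246839/131561): both odd, 131561 mod 4 = 1, 246839 mod 4 = 3, so the flip contributes +1; sign now -1
(246839/131561): 246839 mod 131561 = 115278, so (246839/131561) = (115278/131561)
factor out 2^1: 115278 = 2^1·57639; with 131561 mod 8 = 1, (2/131561) = +1; sign now -1; continue with (57639/131561)
flip (57639/131561) -> (131561/57639): both odd, 57639 mod 4 = 3, 131561 mod 4 = 1, so the flip contributes +1; sign now -1
(131561/57639): 131561 mod 57639 = 16283, so (131561/57639) = (16283/57639)
flip (16283/57639) -> (57639/16283): both odd, 16283 mod 4 = 3, 57639 mod 4 = 3, so the flip contributes -1; sign now +1
(57639/16283): 57639 mod 16283 = 8790, so (57639/16283) = (8790/16283)
factor out 2^1: 8790 = 2^1·4395; with 16283 mod 8 = 3, (2/16283) = -1; sign now -1; continue with (4395/16283)
flip (4395/16283) -> (16283/4395): both odd, 4395 mod 4 = 3, 16283 mod 4 = 3, so the flip contributes -1; sign now +1
(16283/4395): 16283 mod 4395 = 3098, so (16283/4395) = (3098/4395)
factor out 2^1: 3098 = 2^1·1549; with 4395 mod 8 = 3, (2/4395) = -1; sign now -1; continue with (1549/4395)
flip (1549/4395) -> (4395/1549): both odd, 1549 mod 4 = 1, 4395 mod 4 = 3, so the flip contributes +1; sign now -1
(4395/1549): 4395 mod 1549 = 1297, so (4395/1549) = (1297/1549)
flip (1297/1549) -> (1549/1297): both odd, 1297 mod 4 = 1, 1549 mod 4 = 1, so the flip contributes +1; sign now -1
(1549/1297): 1549 mod 1297 = 252, so (1549/1297) = (252/1297)
factor out 2^2: 252 = 2^2·63; with 1297 mod 8 = 1, (2/1297) = +1; sign now -1; continue with (63/1297)
flip (63/1297) -> (1297/63): both odd, 63 mod 4 = 3, 1297 mod 4 = 1, so the flip contributes +1; sign now -1
(1297/63): 1297 mod 63 = 37, so (1297/63) = (37/63)
flip (37/63) -> (63/37): both odd, 37 mod 4 = 1, 63 mod 4 = 3, so the flip contributes +1; sign now -1
(63/37): 63 mod 37 = 26, so (63/37) = (26/37)
factor out 2^1: 26 = 2^1·13; with 37 mod 8 = 5, (2/37) = -1; sign now +1; continue with (13/37)
flip (13/37) -> (37/13): both odd, 13 mod 4 = 1, 37 mod 4 = 1, so the flip contributes +1; sign now +1
(37/13): 37 mod 13 = 11, so (37/13) = (11/13)
flip (11/13) -> (13/11): both odd, 11 mod 4 = 3, 13 mod 4 = 1, so the flip contributes +1; sign now +1
(13/11): 13 mod 11 = 2, so (13/11) = (2/11)
factor out 2^1: 2 = 2^1·1; with 11 mod 8 = 3, (2/11) = -1; sign now -1; continue with (1/11)
reached (1/11) = 1, so the symbol is -1

-1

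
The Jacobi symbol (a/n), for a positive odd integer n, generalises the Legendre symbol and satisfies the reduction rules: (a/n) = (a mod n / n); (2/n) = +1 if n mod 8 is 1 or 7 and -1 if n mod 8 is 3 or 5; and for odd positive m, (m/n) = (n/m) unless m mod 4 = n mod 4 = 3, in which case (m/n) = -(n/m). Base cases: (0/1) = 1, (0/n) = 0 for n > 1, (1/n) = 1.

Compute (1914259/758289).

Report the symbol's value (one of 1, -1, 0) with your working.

(1914259/758289): 1914259 mod 758289 = 397681, so (1914259/758289) = (397681/758289)
flip (397681/758289) -> (758289/397681): both odd, 397681 mod 4 = 1, 758289 mod 4 = 1, so the flip contributes +1; sign now +1
(758289/397681): 758289 mod 397681 = 360608, so (758289/397681) = (360608/397681)
factor out 2^5: 360608 = 2^5·11269; with 397681 mod 8 = 1, (2/397681) = +1; sign now +1; continue with (11269/397681)
flip (11269/397681) -> (397681/11269): both odd, 11269 mod 4 = 1, 397681 mod 4 = 1, so the flip contributes +1; sign now +1
(397681/11269): 397681 mod 11269 = 3266, so (397681/11269) = (3266/11269)
factor out 2^1: 3266 = 2^1·1633; with 11269 mod 8 = 5, (2/11269) = -1; sign now -1; continue with (1633/11269)
flip (1633/11269) -> (11269/1633): both odd, 1633 mod 4 = 1, 11269 mod 4 = 1, so the flip contributes +1; sign now -1
(11269/1633): 11269 mod 1633 = 1471, so (11269/1633) = (1471/1633)
flip (1471/1633) -> (1633/1471): both odd, 1471 mod 4 = 3, 1633 mod 4 = 1, so the flip contributes +1; sign now -1
(1633/1471): 1633 mod 1471 = 162, so (1633/1471) = (162/1471)
factor out 2^1: 162 = 2^1·81; with 1471 mod 8 = 7, (2/1471) = +1; sign now -1; continue with (81/1471)
flip (81/1471) -> (1471/81): both odd, 81 mod 4 = 1, 1471 mod 4 = 3, so the flip contributes +1; sign now -1
(1471/81): 1471 mod 81 = 13, so (1471/81) = (13/81)
flip (13/81) -> (81/13): both odd, 13 mod 4 = 1, 81 mod 4 = 1, so the flip contributes +1; sign now -1
(81/13): 81 mod 13 = 3, so (81/13) = (3/13)
flip (3/13) -> (13/3): both odd, 3 mod 4 = 3, 13 mod 4 = 1, so the flip contributes +1; sign now -1
(13/3): 13 mod 3 = 1, so (13/3) = (1/3)
reached (1/3) = 1, so the symbol is -1

-1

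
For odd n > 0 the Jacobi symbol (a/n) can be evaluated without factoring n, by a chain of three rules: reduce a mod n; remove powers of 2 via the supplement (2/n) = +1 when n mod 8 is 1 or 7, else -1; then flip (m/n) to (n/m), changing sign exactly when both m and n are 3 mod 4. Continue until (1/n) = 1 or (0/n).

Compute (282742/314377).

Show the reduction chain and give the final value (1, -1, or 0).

1

282742 = 2^1·141371; (2/314377) = +1 since 314377 mod 8 = 1, so (282742/314377) = (+1)^1·(141371/314377); sign now +1
reciprocity: (141371/314377) = +1·(314377/141371) since 141371 mod 4 = 3, 314377 mod 4 = 1; sign now +1
(314377/141371) = (31635/141371)   [reduce mod 141371]
reciprocity: (31635/141371) = -1·(141371/31635) since 31635 mod 4 = 3, 141371 mod 4 = 3; sign now -1
(141371/31635) = (14831/31635)   [reduce mod 31635]
reciprocity: (14831/31635) = -1·(31635/14831) since 14831 mod 4 = 3, 31635 mod 4 = 3; sign now +1
(31635/14831) = (1973/14831)   [reduce mod 14831]
reciprocity: (1973/14831) = +1·(14831/1973) since 1973 mod 4 = 1, 14831 mod 4 = 3; sign now +1
(14831/1973) = (1020/1973)   [reduce mod 1973]
1020 = 2^2·255; (2/1973) = -1 since 1973 mod 8 = 5, so (1020/1973) = (-1)^2·(255/1973); sign now +1
reciprocity: (255/1973) = +1·(1973/255) since 255 mod 4 = 3, 1973 mod 4 = 1; sign now +1
(1973/255) = (188/255)   [reduce mod 255]
188 = 2^2·47; (2/255) = +1 since 255 mod 8 = 7, so (188/255) = (+1)^2·(47/255); sign now +1
reciprocity: (47/255) = -1·(255/47) since 47 mod 4 = 3, 255 mod 4 = 3; sign now -1
(255/47) = (20/47)   [reduce mod 47]
20 = 2^2·5; (2/47) = +1 since 47 mod 8 = 7, so (20/47) = (+1)^2·(5/47); sign now -1
reciprocity: (5/47) = +1·(47/5) since 5 mod 4 = 1, 47 mod 4 = 3; sign now -1
(47/5) = (2/5)   [reduce mod 5]
2 = 2^1·1; (2/5) = -1 since 5 mod 8 = 5, so (2/5) = (-1)^1·(1/5); sign now +1
(1/5) = 1; final value = sign = +1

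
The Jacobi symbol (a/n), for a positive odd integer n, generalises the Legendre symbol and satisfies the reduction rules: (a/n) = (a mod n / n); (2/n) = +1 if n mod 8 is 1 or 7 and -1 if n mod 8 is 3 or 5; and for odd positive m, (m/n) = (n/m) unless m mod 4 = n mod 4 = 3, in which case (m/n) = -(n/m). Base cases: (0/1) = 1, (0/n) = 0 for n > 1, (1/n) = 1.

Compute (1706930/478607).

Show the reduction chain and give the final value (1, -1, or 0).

(1706930/478607): 1706930 mod 478607 = 271109, so (1706930/478607) = (271109/478607)
flip (271109/478607) -> (478607/271109): both odd, 271109 mod 4 = 1, 478607 mod 4 = 3, so the flip contributes +1; sign now +1
(478607/271109): 478607 mod 271109 = 207498, so (478607/271109) = (207498/271109)
factor out 2^1: 207498 = 2^1·103749; with 271109 mod 8 = 5, (2/271109) = -1; sign now -1; continue with (103749/271109)
flip (103749/271109) -> (271109/103749): both odd, 103749 mod 4 = 1, 271109 mod 4 = 1, so the flip contributes +1; sign now -1
(271109/103749): 271109 mod 103749 = 63611, so (271109/103749) = (63611/103749)
flip (63611/103749) -> (103749/63611): both odd, 63611 mod 4 = 3, 103749 mod 4 = 1, so the flip contributes +1; sign now -1
(103749/63611): 103749 mod 63611 = 40138, so (103749/63611) = (40138/63611)
factor out 2^1: 40138 = 2^1·20069; with 63611 mod 8 = 3, (2/63611) = -1; sign now +1; continue with (20069/63611)
flip (20069/63611) -> (63611/20069): both odd, 20069 mod 4 = 1, 63611 mod 4 = 3, so the flip contributes +1; sign now +1
(63611/20069): 63611 mod 20069 = 3404, so (63611/20069) = (3404/20069)
factor out 2^2: 3404 = 2^2·851; with 20069 mod 8 = 5, (2/20069) = -1; sign now +1; continue with (851/20069)
flip (851/20069) -> (20069/851): both odd, 851 mod 4 = 3, 20069 mod 4 = 1, so the flip contributes +1; sign now +1
(20069/851): 20069 mod 851 = 496, so (20069/851) = (496/851)
factor out 2^4: 496 = 2^4·31; with 851 mod 8 = 3, (2/851) = -1; sign now +1; continue with (31/851)
flip (31/851) -> (851/31): both odd, 31 mod 4 = 3, 851 mod 4 = 3, so the flip contributes -1; sign now -1
(851/31): 851 mod 31 = 14, so (851/31) = (14/31)
factor out 2^1: 14 = 2^1·7; with 31 mod 8 = 7, (2/31) = +1; sign now -1; continue with (7/31)
flip (7/31) -> (31/7): both odd, 7 mod 4 = 3, 31 mod 4 = 3, so the flip contributes -1; sign now +1
(31/7): 31 mod 7 = 3, so (31/7) = (3/7)
flip (3/7) -> (7/3): both odd, 3 mod 4 = 3, 7 mod 4 = 3, so the flip contributes -1; sign now -1
(7/3): 7 mod 3 = 1, so (7/3) = (1/3)
reached (1/3) = 1, so the symbol is -1

-1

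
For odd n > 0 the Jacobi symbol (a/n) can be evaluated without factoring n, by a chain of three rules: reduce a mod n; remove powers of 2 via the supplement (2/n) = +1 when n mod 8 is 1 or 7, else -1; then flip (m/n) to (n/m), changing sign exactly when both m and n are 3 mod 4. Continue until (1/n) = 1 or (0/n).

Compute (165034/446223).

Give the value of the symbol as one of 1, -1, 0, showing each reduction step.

1

165034 = 2^1·82517; (2/446223) = +1 since 446223 mod 8 = 7, so (165034/446223) = (+1)^1·(82517/446223); sign now +1
reciprocity: (82517/446223) = +1·(446223/82517) since 82517 mod 4 = 1, 446223 mod 4 = 3; sign now +1
(446223/82517) = (33638/82517)   [reduce mod 82517]
33638 = 2^1·16819; (2/82517) = -1 since 82517 mod 8 = 5, so (33638/82517) = (-1)^1·(16819/82517); sign now -1
reciprocity: (16819/82517) = +1·(82517/16819) since 16819 mod 4 = 3, 82517 mod 4 = 1; sign now -1
(82517/16819) = (15241/16819)   [reduce mod 16819]
reciprocity: (15241/16819) = +1·(16819/15241) since 15241 mod 4 = 1, 16819 mod 4 = 3; sign now -1
(16819/15241) = (1578/15241)   [reduce mod 15241]
1578 = 2^1·789; (2/15241) = +1 since 15241 mod 8 = 1, so (1578/15241) = (+1)^1·(789/15241); sign now -1
reciprocity: (789/15241) = +1·(15241/789) since 789 mod 4 = 1, 15241 mod 4 = 1; sign now -1
(15241/789) = (250/789)   [reduce mod 789]
250 = 2^1·125; (2/789) = -1 since 789 mod 8 = 5, so (250/789) = (-1)^1·(125/789); sign now +1
reciprocity: (125/789) = +1·(789/125) since 125 mod 4 = 1, 789 mod 4 = 1; sign now +1
(789/125) = (39/125)   [reduce mod 125]
reciprocity: (39/125) = +1·(125/39) since 39 mod 4 = 3, 125 mod 4 = 1; sign now +1
(125/39) = (8/39)   [reduce mod 39]
8 = 2^3·1; (2/39) = +1 since 39 mod 8 = 7, so (8/39) = (+1)^3·(1/39); sign now +1
(1/39) = 1; final value = sign = +1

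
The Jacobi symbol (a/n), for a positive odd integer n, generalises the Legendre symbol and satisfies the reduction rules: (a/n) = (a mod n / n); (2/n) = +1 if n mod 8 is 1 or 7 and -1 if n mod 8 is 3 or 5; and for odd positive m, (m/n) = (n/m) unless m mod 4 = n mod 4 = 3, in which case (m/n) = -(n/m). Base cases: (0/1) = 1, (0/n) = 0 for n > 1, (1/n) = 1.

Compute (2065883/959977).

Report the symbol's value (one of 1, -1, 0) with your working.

(2065883/959977) = (145929/959977)   [reduce mod 959977]
reciprocity: (145929/959977) = +1·(959977/145929) since 145929 mod 4 = 1, 959977 mod 4 = 1; sign now +1
(959977/145929) = (84403/145929)   [reduce mod 145929]
reciprocity: (84403/145929) = +1·(145929/84403) since 84403 mod 4 = 3, 145929 mod 4 = 1; sign now +1
(145929/84403) = (61526/84403)   [reduce mod 84403]
61526 = 2^1·30763; (2/84403) = -1 since 84403 mod 8 = 3, so (61526/84403) = (-1)^1·(30763/84403); sign now -1
reciprocity: (30763/84403) = -1·(84403/30763) since 30763 mod 4 = 3, 84403 mod 4 = 3; sign now +1
(84403/30763) = (22877/30763)   [reduce mod 30763]
reciprocity: (22877/30763) = +1·(30763/22877) since 22877 mod 4 = 1, 30763 mod 4 = 3; sign now +1
(30763/22877) = (7886/22877)   [reduce mod 22877]
7886 = 2^1·3943; (2/22877) = -1 since 22877 mod 8 = 5, so (7886/22877) = (-1)^1·(3943/22877); sign now -1
reciprocity: (3943/22877) = +1·(22877/3943) since 3943 mod 4 = 3, 22877 mod 4 = 1; sign now -1
(22877/3943) = (3162/3943)   [reduce mod 3943]
3162 = 2^1·1581; (2/3943) = +1 since 3943 mod 8 = 7, so (3162/3943) = (+1)^1·(1581/3943); sign now -1
reciprocity: (1581/3943) = +1·(3943/1581) since 1581 mod 4 = 1, 3943 mod 4 = 3; sign now -1
(3943/1581) = (781/1581)   [reduce mod 1581]
reciprocity: (781/1581) = +1·(1581/781) since 781 mod 4 = 1, 1581 mod 4 = 1; sign now -1
(1581/781) = (19/781)   [reduce mod 781]
reciprocity: (19/781) = +1·(781/19) since 19 mod 4 = 3, 781 mod 4 = 1; sign now -1
(781/19) = (2/19)   [reduce mod 19]
2 = 2^1·1; (2/19) = -1 since 19 mod 8 = 3, so (2/19) = (-1)^1·(1/19); sign now +1
(1/19) = 1; final value = sign = +1

1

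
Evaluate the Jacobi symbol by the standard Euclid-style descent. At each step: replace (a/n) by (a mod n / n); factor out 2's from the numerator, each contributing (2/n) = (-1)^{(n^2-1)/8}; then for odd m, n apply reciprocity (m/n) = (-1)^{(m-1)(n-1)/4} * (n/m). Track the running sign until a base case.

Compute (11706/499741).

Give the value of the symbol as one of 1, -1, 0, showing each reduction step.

factor out 2^1: 11706 = 2^1·5853; with 499741 mod 8 = 5, (2/499741) = -1; sign now -1; continue with (5853/499741)
flip (5853/499741) -> (499741/5853): both odd, 5853 mod 4 = 1, 499741 mod 4 = 1, so the flip contributes +1; sign now -1
(499741/5853): 499741 mod 5853 = 2236, so (499741/5853) = (2236/5853)
factor out 2^2: 2236 = 2^2·559; with 5853 mod 8 = 5, (2/5853) = -1; sign now -1; continue with (559/5853)
flip (559/5853) -> (5853/559): both odd, 559 mod 4 = 3, 5853 mod 4 = 1, so the flip contributes +1; sign now -1
(5853/559): 5853 mod 559 = 263, so (5853/559) = (263/559)
flip (263/559) -> (559/263): both odd, 263 mod 4 = 3, 559 mod 4 = 3, so the flip contributes -1; sign now +1
(559/263): 559 mod 263 = 33, so (559/263) = (33/263)
flip (33/263) -> (263/33): both odd, 33 mod 4 = 1, 263 mod 4 = 3, so the flip contributes +1; sign now +1
(263/33): 263 mod 33 = 32, so (263/33) = (32/33)
factor out 2^5: 32 = 2^5·1; with 33 mod 8 = 1, (2/33) = +1; sign now +1; continue with (1/33)
reached (1/33) = 1, so the symbol is +1

1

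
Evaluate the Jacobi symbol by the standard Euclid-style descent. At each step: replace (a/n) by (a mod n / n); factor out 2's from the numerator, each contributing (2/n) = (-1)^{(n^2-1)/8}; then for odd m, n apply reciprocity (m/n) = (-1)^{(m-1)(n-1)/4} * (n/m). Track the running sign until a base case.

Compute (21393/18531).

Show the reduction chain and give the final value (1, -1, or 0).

0

(21393/18531) = (2862/18531)   [reduce mod 18531]
2862 = 2^1·1431; (2/18531) = -1 since 18531 mod 8 = 3, so (2862/18531) = (-1)^1·(1431/18531); sign now -1
reciprocity: (1431/18531) = -1·(18531/1431) since 1431 mod 4 = 3, 18531 mod 4 = 3; sign now +1
(18531/1431) = (1359/1431)   [reduce mod 1431]
reciprocity: (1359/1431) = -1·(1431/1359) since 1359 mod 4 = 3, 1431 mod 4 = 3; sign now -1
(1431/1359) = (72/1359)   [reduce mod 1359]
72 = 2^3·9; (2/1359) = +1 since 1359 mod 8 = 7, so (72/1359) = (+1)^3·(9/1359); sign now -1
reciprocity: (9/1359) = +1·(1359/9) since 9 mod 4 = 1, 1359 mod 4 = 3; sign now -1
(1359/9) = (0/9)   [reduce mod 9]
(0/9) = 0   [gcd(a, n) > 1]; final value = 0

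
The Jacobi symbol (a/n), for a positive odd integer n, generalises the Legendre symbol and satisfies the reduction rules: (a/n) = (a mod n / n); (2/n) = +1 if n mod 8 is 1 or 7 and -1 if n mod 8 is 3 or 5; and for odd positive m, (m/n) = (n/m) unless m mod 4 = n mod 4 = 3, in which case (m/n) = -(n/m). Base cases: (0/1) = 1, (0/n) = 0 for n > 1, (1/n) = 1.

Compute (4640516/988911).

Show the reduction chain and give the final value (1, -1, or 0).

-1

(4640516/988911): 4640516 mod 988911 = 684872, so (4640516/988911) = (684872/988911)
factor out 2^3: 684872 = 2^3·85609; with 988911 mod 8 = 7, (2/988911) = +1; sign now +1; continue with (85609/988911)
flip (85609/988911) -> (988911/85609): both odd, 85609 mod 4 = 1, 988911 mod 4 = 3, so the flip contributes +1; sign now +1
(988911/85609): 988911 mod 85609 = 47212, so (988911/85609) = (47212/85609)
factor out 2^2: 47212 = 2^2·11803; with 85609 mod 8 = 1, (2/85609) = +1; sign now +1; continue with (11803/85609)
flip (11803/85609) -> (85609/11803): both odd, 11803 mod 4 = 3, 85609 mod 4 = 1, so the flip contributes +1; sign now +1
(85609/11803): 85609 mod 11803 = 2988, so (85609/11803) = (2988/11803)
factor out 2^2: 2988 = 2^2·747; with 11803 mod 8 = 3, (2/11803) = -1; sign now +1; continue with (747/11803)
flip (747/11803) -> (11803/747): both odd, 747 mod 4 = 3, 11803 mod 4 = 3, so the flip contributes -1; sign now -1
(11803/747): 11803 mod 747 = 598, so (11803/747) = (598/747)
factor out 2^1: 598 = 2^1·299; with 747 mod 8 = 3, (2/747) = -1; sign now +1; continue with (299/747)
flip (299/747) -> (747/299): both odd, 299 mod 4 = 3, 747 mod 4 = 3, so the flip contributes -1; sign now -1
(747/299): 747 mod 299 = 149, so (747/299) = (149/299)
flip (149/299) -> (299/149): both odd, 149 mod 4 = 1, 299 mod 4 = 3, so the flip contributes +1; sign now -1
(299/149): 299 mod 149 = 1, so (299/149) = (1/149)
reached (1/149) = 1, so the symbol is -1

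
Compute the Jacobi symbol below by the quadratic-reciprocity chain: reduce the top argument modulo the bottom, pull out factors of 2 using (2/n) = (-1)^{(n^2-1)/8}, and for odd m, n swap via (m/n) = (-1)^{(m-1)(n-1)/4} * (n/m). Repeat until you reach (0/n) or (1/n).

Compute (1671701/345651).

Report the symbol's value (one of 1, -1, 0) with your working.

(1671701/345651): 1671701 mod 345651 = 289097, so (1671701/345651) = (289097/345651)
flip (289097/345651) -> (345651/289097): both odd, 289097 mod 4 = 1, 345651 mod 4 = 3, so the flip contributes +1; sign now +1
(345651/289097): 345651 mod 289097 = 56554, so (345651/289097) = (56554/289097)
factor out 2^1: 56554 = 2^1·28277; with 289097 mod 8 = 1, (2/289097) = +1; sign now +1; continue with (28277/289097)
flip (28277/289097) -> (289097/28277): both odd, 28277 mod 4 = 1, 289097 mod 4 = 1, so the flip contributes +1; sign now +1
(289097/28277): 289097 mod 28277 = 6327, so (289097/28277) = (6327/28277)
flip (6327/28277) -> (28277/6327): both odd, 6327 mod 4 = 3, 28277 mod 4 = 1, so the flip contributes +1; sign now +1
(28277/6327): 28277 mod 6327 = 2969, so (28277/6327) = (2969/6327)
flip (2969/6327) -> (6327/2969): both odd, 2969 mod 4 = 1, 6327 mod 4 = 3, so the flip contributes +1; sign now +1
(6327/2969): 6327 mod 2969 = 389, so (6327/2969) = (389/2969)
flip (389/2969) -> (2969/389): both odd, 389 mod 4 = 1, 2969 mod 4 = 1, so the flip contributes +1; sign now +1
(2969/389): 2969 mod 389 = 246, so (2969/389) = (246/389)
factor out 2^1: 246 = 2^1·123; with 389 mod 8 = 5, (2/389) = -1; sign now -1; continue with (123/389)
flip (123/389) -> (389/123): both odd, 123 mod 4 = 3, 389 mod 4 = 1, so the flip contributes +1; sign now -1
(389/123): 389 mod 123 = 20, so (389/123) = (20/123)
factor out 2^2: 20 = 2^2·5; with 123 mod 8 = 3, (2/123) = -1; sign now -1; continue with (5/123)
flip (5/123) -> (123/5): both odd, 5 mod 4 = 1, 123 mod 4 = 3, so the flip contributes +1; sign now -1
(123/5): 123 mod 5 = 3, so (123/5) = (3/5)
flip (3/5) -> (5/3): both odd, 3 mod 4 = 3, 5 mod 4 = 1, so the flip contributes +1; sign now -1
(5/3): 5 mod 3 = 2, so (5/3) = (2/3)
factor out 2^1: 2 = 2^1·1; with 3 mod 8 = 3, (2/3) = -1; sign now +1; continue with (1/3)
reached (1/3) = 1, so the symbol is +1

1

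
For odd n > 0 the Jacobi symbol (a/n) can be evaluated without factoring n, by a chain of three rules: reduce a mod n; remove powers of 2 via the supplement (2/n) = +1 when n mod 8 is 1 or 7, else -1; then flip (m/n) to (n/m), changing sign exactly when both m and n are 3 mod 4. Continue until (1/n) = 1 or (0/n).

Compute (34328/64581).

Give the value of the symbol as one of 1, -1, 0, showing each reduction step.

-1

factor out 2^3: 34328 = 2^3·4291; with 64581 mod 8 = 5, (2/64581) = -1; sign now -1; continue with (4291/64581)
flip (4291/64581) -> (64581/4291): both odd, 4291 mod 4 = 3, 64581 mod 4 = 1, so the flip contributes +1; sign now -1
(64581/4291): 64581 mod 4291 = 216, so (64581/4291) = (216/4291)
factor out 2^3: 216 = 2^3·27; with 4291 mod 8 = 3, (2/4291) = -1; sign now +1; continue with (27/4291)
flip (27/4291) -> (4291/27): both odd, 27 mod 4 = 3, 4291 mod 4 = 3, so the flip contributes -1; sign now -1
(4291/27): 4291 mod 27 = 25, so (4291/27) = (25/27)
flip (25/27) -> (27/25): both odd, 25 mod 4 = 1, 27 mod 4 = 3, so the flip contributes +1; sign now -1
(27/25): 27 mod 25 = 2, so (27/25) = (2/25)
factor out 2^1: 2 = 2^1·1; with 25 mod 8 = 1, (2/25) = +1; sign now -1; continue with (1/25)
reached (1/25) = 1, so the symbol is -1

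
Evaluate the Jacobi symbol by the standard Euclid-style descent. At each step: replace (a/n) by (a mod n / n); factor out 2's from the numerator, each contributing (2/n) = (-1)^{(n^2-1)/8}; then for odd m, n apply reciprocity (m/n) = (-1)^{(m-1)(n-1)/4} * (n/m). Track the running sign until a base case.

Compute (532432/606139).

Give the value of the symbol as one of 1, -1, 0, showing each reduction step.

factor out 2^4: 532432 = 2^4·33277; with 606139 mod 8 = 3, (2/606139) = -1; sign now +1; continue with (33277/606139)
flip (33277/606139) -> (606139/33277): both odd, 33277 mod 4 = 1, 606139 mod 4 = 3, so the flip contributes +1; sign now +1
(606139/33277): 606139 mod 33277 = 7153, so (606139/33277) = (7153/33277)
flip (7153/33277) -> (33277/7153): both odd, 7153 mod 4 = 1, 33277 mod 4 = 1, so the flip contributes +1; sign now +1
(33277/7153): 33277 mod 7153 = 4665, so (33277/7153) = (4665/7153)
flip (4665/7153) -> (7153/4665): both odd, 4665 mod 4 = 1, 7153 mod 4 = 1, so the flip contributes +1; sign now +1
(7153/4665): 7153 mod 4665 = 2488, so (7153/4665) = (2488/4665)
factor out 2^3: 2488 = 2^3·311; with 4665 mod 8 = 1, (2/4665) = +1; sign now +1; continue with (311/4665)
flip (311/4665) -> (4665/311): both odd, 311 mod 4 = 3, 4665 mod 4 = 1, so the flip contributes +1; sign now +1
(4665/311): 4665 mod 311 = 0, so (4665/311) = (0/311)
reached (0/311); gcd(a, n) > 1, so (0/311) = 0 and the symbol is 0

0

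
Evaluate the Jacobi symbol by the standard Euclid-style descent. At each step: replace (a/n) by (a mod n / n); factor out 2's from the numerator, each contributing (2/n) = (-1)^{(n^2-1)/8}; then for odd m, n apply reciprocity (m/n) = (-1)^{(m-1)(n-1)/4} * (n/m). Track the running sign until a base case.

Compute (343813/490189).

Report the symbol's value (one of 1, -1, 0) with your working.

-1

reciprocity: (343813/490189) = +1·(490189/343813) since 343813 mod 4 = 1, 490189 mod 4 = 1; sign now +1
(490189/343813) = (146376/343813)   [reduce mod 343813]
146376 = 2^3·18297; (2/343813) = -1 since 343813 mod 8 = 5, so (146376/343813) = (-1)^3·(18297/343813); sign now -1
reciprocity: (18297/343813) = +1·(343813/18297) since 18297 mod 4 = 1, 343813 mod 4 = 1; sign now -1
(343813/18297) = (14467/18297)   [reduce mod 18297]
reciprocity: (14467/18297) = +1·(18297/14467) since 14467 mod 4 = 3, 18297 mod 4 = 1; sign now -1
(18297/14467) = (3830/14467)   [reduce mod 14467]
3830 = 2^1·1915; (2/14467) = -1 since 14467 mod 8 = 3, so (3830/14467) = (-1)^1·(1915/14467); sign now +1
reciprocity: (1915/14467) = -1·(14467/1915) since 1915 mod 4 = 3, 14467 mod 4 = 3; sign now -1
(14467/1915) = (1062/1915)   [reduce mod 1915]
1062 = 2^1·531; (2/1915) = -1 since 1915 mod 8 = 3, so (1062/1915) = (-1)^1·(531/1915); sign now +1
reciprocity: (531/1915) = -1·(1915/531) since 531 mod 4 = 3, 1915 mod 4 = 3; sign now -1
(1915/531) = (322/531)   [reduce mod 531]
322 = 2^1·161; (2/531) = -1 since 531 mod 8 = 3, so (322/531) = (-1)^1·(161/531); sign now +1
reciprocity: (161/531) = +1·(531/161) since 161 mod 4 = 1, 531 mod 4 = 3; sign now +1
(531/161) = (48/161)   [reduce mod 161]
48 = 2^4·3; (2/161) = +1 since 161 mod 8 = 1, so (48/161) = (+1)^4·(3/161); sign now +1
reciprocity: (3/161) = +1·(161/3) since 3 mod 4 = 3, 161 mod 4 = 1; sign now +1
(161/3) = (2/3)   [reduce mod 3]
2 = 2^1·1; (2/3) = -1 since 3 mod 8 = 3, so (2/3) = (-1)^1·(1/3); sign now -1
(1/3) = 1; final value = sign = -1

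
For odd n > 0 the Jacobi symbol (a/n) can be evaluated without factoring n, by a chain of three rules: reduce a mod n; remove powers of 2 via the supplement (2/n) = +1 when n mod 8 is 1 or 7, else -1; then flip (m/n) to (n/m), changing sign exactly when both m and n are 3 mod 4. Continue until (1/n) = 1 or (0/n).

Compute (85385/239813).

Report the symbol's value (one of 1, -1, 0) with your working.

reciprocity: (85385/239813) = +1·(239813/85385) since 85385 mod 4 = 1, 239813 mod 4 = 1; sign now +1
(239813/85385) = (69043/85385)   [reduce mod 85385]
reciprocity: (69043/85385) = +1·(85385/69043) since 69043 mod 4 = 3, 85385 mod 4 = 1; sign now +1
(85385/69043) = (16342/69043)   [reduce mod 69043]
16342 = 2^1·8171; (2/69043) = -1 since 69043 mod 8 = 3, so (16342/69043) = (-1)^1·(8171/69043); sign now -1
reciprocity: (8171/69043) = -1·(69043/8171) since 8171 mod 4 = 3, 69043 mod 4 = 3; sign now +1
(69043/8171) = (3675/8171)   [reduce mod 8171]
reciprocity: (3675/8171) = -1·(8171/3675) since 3675 mod 4 = 3, 8171 mod 4 = 3; sign now -1
(8171/3675) = (821/3675)   [reduce mod 3675]
reciprocity: (821/3675) = +1·(3675/821) since 821 mod 4 = 1, 3675 mod 4 = 3; sign now -1
(3675/821) = (391/821)   [reduce mod 821]
reciprocity: (391/821) = +1·(821/391) since 391 mod 4 = 3, 821 mod 4 = 1; sign now -1
(821/391) = (39/391)   [reduce mod 391]
reciprocity: (39/391) = -1·(391/39) since 39 mod 4 = 3, 391 mod 4 = 3; sign now +1
(391/39) = (1/39)   [reduce mod 39]
(1/39) = 1; final value = sign = +1

1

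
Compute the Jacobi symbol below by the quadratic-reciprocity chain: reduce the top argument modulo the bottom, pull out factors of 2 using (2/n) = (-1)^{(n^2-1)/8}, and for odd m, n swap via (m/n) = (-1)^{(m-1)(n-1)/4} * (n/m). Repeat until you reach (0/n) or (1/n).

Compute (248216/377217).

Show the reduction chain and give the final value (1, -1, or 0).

248216 = 2^3·31027; (2/377217) = +1 since 377217 mod 8 = 1, so (248216/377217) = (+1)^3·(31027/377217); sign now +1
reciprocity: (31027/377217) = +1·(377217/31027) since 31027 mod 4 = 3, 377217 mod 4 = 1; sign now +1
(377217/31027) = (4893/31027)   [reduce mod 31027]
reciprocity: (4893/31027) = +1·(31027/4893) since 4893 mod 4 = 1, 31027 mod 4 = 3; sign now +1
(31027/4893) = (1669/4893)   [reduce mod 4893]
reciprocity: (1669/4893) = +1·(4893/1669) since 1669 mod 4 = 1, 4893 mod 4 = 1; sign now +1
(4893/1669) = (1555/1669)   [reduce mod 1669]
reciprocity: (1555/1669) = +1·(1669/1555) since 1555 mod 4 = 3, 1669 mod 4 = 1; sign now +1
(1669/1555) = (114/1555)   [reduce mod 1555]
114 = 2^1·57; (2/1555) = -1 since 1555 mod 8 = 3, so (114/1555) = (-1)^1·(57/1555); sign now -1
reciprocity: (57/1555) = +1·(1555/57) since 57 mod 4 = 1, 1555 mod 4 = 3; sign now -1
(1555/57) = (16/57)   [reduce mod 57]
16 = 2^4·1; (2/57) = +1 since 57 mod 8 = 1, so (16/57) = (+1)^4·(1/57); sign now -1
(1/57) = 1; final value = sign = -1

-1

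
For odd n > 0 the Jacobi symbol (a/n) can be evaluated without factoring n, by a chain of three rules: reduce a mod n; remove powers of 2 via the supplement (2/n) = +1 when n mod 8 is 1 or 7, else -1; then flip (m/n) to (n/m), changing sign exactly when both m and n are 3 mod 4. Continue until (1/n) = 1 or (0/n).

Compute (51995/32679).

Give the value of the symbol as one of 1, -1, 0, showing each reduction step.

(51995/32679): 51995 mod 32679 = 19316, so (51995/32679) = (19316/32679)
factor out 2^2: 19316 = 2^2·4829; with 32679 mod 8 = 7, (2/32679) = +1; sign now +1; continue with (4829/32679)
flip (4829/32679) -> (32679/4829): both odd, 4829 mod 4 = 1, 32679 mod 4 = 3, so the flip contributes +1; sign now +1
(32679/4829): 32679 mod 4829 = 3705, so (32679/4829) = (3705/4829)
flip (3705/4829) -> (4829/3705): both odd, 3705 mod 4 = 1, 4829 mod 4 = 1, so the flip contributes +1; sign now +1
(4829/3705): 4829 mod 3705 = 1124, so (4829/3705) = (1124/3705)
factor out 2^2: 1124 = 2^2·281; with 3705 mod 8 = 1, (2/3705) = +1; sign now +1; continue with (281/3705)
flip (281/3705) -> (3705/281): both odd, 281 mod 4 = 1, 3705 mod 4 = 1, so the flip contributes +1; sign now +1
(3705/281): 3705 mod 281 = 52, so (3705/281) = (52/281)
factor out 2^2: 52 = 2^2·13; with 281 mod 8 = 1, (2/281) = +1; sign now +1; continue with (13/281)
flip (13/281) -> (281/13): both odd, 13 mod 4 = 1, 281 mod 4 = 1, so the flip contributes +1; sign now +1
(281/13): 281 mod 13 = 8, so (281/13) = (8/13)
factor out 2^3: 8 = 2^3·1; with 13 mod 8 = 5, (2/13) = -1; sign now -1; continue with (1/13)
reached (1/13) = 1, so the symbol is -1

-1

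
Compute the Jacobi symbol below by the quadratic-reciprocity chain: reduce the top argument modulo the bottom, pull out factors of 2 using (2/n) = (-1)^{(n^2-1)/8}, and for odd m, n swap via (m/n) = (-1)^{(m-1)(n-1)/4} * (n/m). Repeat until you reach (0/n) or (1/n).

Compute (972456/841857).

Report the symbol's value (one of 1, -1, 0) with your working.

(972456/841857): 972456 mod 841857 = 130599, so (972456/841857) = (130599/841857)
flip (130599/841857) -> (841857/130599): both odd, 130599 mod 4 = 3, 841857 mod 4 = 1, so the flip contributes +1; sign now +1
(841857/130599): 841857 mod 130599 = 58263, so (841857/130599) = (58263/130599)
flip (58263/130599) -> (130599/58263): both odd, 58263 mod 4 = 3, 130599 mod 4 = 3, so the flip contributes -1; sign now -1
(130599/58263): 130599 mod 58263 = 14073, so (130599/58263) = (14073/58263)
flip (14073/58263) -> (58263/14073): both odd, 14073 mod 4 = 1, 58263 mod 4 = 3, so the flip contributes +1; sign now -1
(58263/14073): 58263 mod 14073 = 1971, so (58263/14073) = (1971/14073)
flip (1971/14073) -> (14073/1971): both odd, 1971 mod 4 = 3, 14073 mod 4 = 1, so the flip contributes +1; sign now -1
(14073/1971): 14073 mod 1971 = 276, so (14073/1971) = (276/1971)
factor out 2^2: 276 = 2^2·69; with 1971 mod 8 = 3, (2/1971) = -1; sign now -1; continue with (69/1971)
flip (69/1971) -> (1971/69): both odd, 69 mod 4 = 1, 1971 mod 4 = 3, so the flip contributes +1; sign now -1
(1971/69): 1971 mod 69 = 39, so (1971/69) = (39/69)
flip (39/69) -> (69/39): both odd, 39 mod 4 = 3, 69 mod 4 = 1, so the flip contributes +1; sign now -1
(69/39): 69 mod 39 = 30, so (69/39) = (30/39)
factor out 2^1: 30 = 2^1·15; with 39 mod 8 = 7, (2/39) = +1; sign now -1; continue with (15/39)
flip (15/39) -> (39/15): both odd, 15 mod 4 = 3, 39 mod 4 = 3, so the flip contributes -1; sign now +1
(39/15): 39 mod 15 = 9, so (39/15) = (9/15)
flip (9/15) -> (15/9): both odd, 9 mod 4 = 1, 15 mod 4 = 3, so the flip contributes +1; sign now +1
(15/9): 15 mod 9 = 6, so (15/9) = (6/9)
factor out 2^1: 6 = 2^1·3; with 9 mod 8 = 1, (2/9) = +1; sign now +1; continue with (3/9)
flip (3/9) -> (9/3): both odd, 3 mod 4 = 3, 9 mod 4 = 1, so the flip contributes +1; sign now +1
(9/3): 9 mod 3 = 0, so (9/3) = (0/3)
reached (0/3); gcd(a, n) > 1, so (0/3) = 0 and the symbol is 0

0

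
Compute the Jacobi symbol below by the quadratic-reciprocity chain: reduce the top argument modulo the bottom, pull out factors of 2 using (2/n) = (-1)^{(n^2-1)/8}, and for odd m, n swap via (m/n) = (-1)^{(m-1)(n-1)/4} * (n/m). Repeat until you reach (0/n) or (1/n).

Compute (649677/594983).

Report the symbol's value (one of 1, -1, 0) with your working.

-1

(649677/594983) = (54694/594983)   [reduce mod 594983]
54694 = 2^1·27347; (2/594983) = +1 since 594983 mod 8 = 7, so (54694/594983) = (+1)^1·(27347/594983); sign now +1
reciprocity: (27347/594983) = -1·(594983/27347) since 27347 mod 4 = 3, 594983 mod 4 = 3; sign now -1
(594983/27347) = (20696/27347)   [reduce mod 27347]
20696 = 2^3·2587; (2/27347) = -1 since 27347 mod 8 = 3, so (20696/27347) = (-1)^3·(2587/27347); sign now +1
reciprocity: (2587/27347) = -1·(27347/2587) since 2587 mod 4 = 3, 27347 mod 4 = 3; sign now -1
(27347/2587) = (1477/2587)   [reduce mod 2587]
reciprocity: (1477/2587) = +1·(2587/1477) since 1477 mod 4 = 1, 2587 mod 4 = 3; sign now -1
(2587/1477) = (1110/1477)   [reduce mod 1477]
1110 = 2^1·555; (2/1477) = -1 since 1477 mod 8 = 5, so (1110/1477) = (-1)^1·(555/1477); sign now +1
reciprocity: (555/1477) = +1·(1477/555) since 555 mod 4 = 3, 1477 mod 4 = 1; sign now +1
(1477/555) = (367/555)   [reduce mod 555]
reciprocity: (367/555) = -1·(555/367) since 367 mod 4 = 3, 555 mod 4 = 3; sign now -1
(555/367) = (188/367)   [reduce mod 367]
188 = 2^2·47; (2/367) = +1 since 367 mod 8 = 7, so (188/367) = (+1)^2·(47/367); sign now -1
reciprocity: (47/367) = -1·(367/47) since 47 mod 4 = 3, 367 mod 4 = 3; sign now +1
(367/47) = (38/47)   [reduce mod 47]
38 = 2^1·19; (2/47) = +1 since 47 mod 8 = 7, so (38/47) = (+1)^1·(19/47); sign now +1
reciprocity: (19/47) = -1·(47/19) since 19 mod 4 = 3, 47 mod 4 = 3; sign now -1
(47/19) = (9/19)   [reduce mod 19]
reciprocity: (9/19) = +1·(19/9) since 9 mod 4 = 1, 19 mod 4 = 3; sign now -1
(19/9) = (1/9)   [reduce mod 9]
(1/9) = 1; final value = sign = -1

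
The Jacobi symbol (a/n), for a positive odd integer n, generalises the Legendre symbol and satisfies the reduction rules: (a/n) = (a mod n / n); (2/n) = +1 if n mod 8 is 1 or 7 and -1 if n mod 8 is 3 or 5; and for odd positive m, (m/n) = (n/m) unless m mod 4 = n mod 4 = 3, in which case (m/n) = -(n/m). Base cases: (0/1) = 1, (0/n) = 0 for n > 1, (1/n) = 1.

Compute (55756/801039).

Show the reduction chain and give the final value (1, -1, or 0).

55756 = 2^2·13939; (2/801039) = +1 since 801039 mod 8 = 7, so (55756/801039) = (+1)^2·(13939/801039); sign now +1
reciprocity: (13939/801039) = -1·(801039/13939) since 13939 mod 4 = 3, 801039 mod 4 = 3; sign now -1
(801039/13939) = (6516/13939)   [reduce mod 13939]
6516 = 2^2·1629; (2/13939) = -1 since 13939 mod 8 = 3, so (6516/13939) = (-1)^2·(1629/13939); sign now -1
reciprocity: (1629/13939) = +1·(13939/1629) since 1629 mod 4 = 1, 13939 mod 4 = 3; sign now -1
(13939/1629) = (907/1629)   [reduce mod 1629]
reciprocity: (907/1629) = +1·(1629/907) since 907 mod 4 = 3, 1629 mod 4 = 1; sign now -1
(1629/907) = (722/907)   [reduce mod 907]
722 = 2^1·361; (2/907) = -1 since 907 mod 8 = 3, so (722/907) = (-1)^1·(361/907); sign now +1
reciprocity: (361/907) = +1·(907/361) since 361 mod 4 = 1, 907 mod 4 = 3; sign now +1
(907/361) = (185/361)   [reduce mod 361]
reciprocity: (185/361) = +1·(361/185) since 185 mod 4 = 1, 361 mod 4 = 1; sign now +1
(361/185) = (176/185)   [reduce mod 185]
176 = 2^4·11; (2/185) = +1 since 185 mod 8 = 1, so (176/185) = (+1)^4·(11/185); sign now +1
reciprocity: (11/185) = +1·(185/11) since 11 mod 4 = 3, 185 mod 4 = 1; sign now +1
(185/11) = (9/11)   [reduce mod 11]
reciprocity: (9/11) = +1·(11/9) since 9 mod 4 = 1, 11 mod 4 = 3; sign now +1
(11/9) = (2/9)   [reduce mod 9]
2 = 2^1·1; (2/9) = +1 since 9 mod 8 = 1, so (2/9) = (+1)^1·(1/9); sign now +1
(1/9) = 1; final value = sign = +1

1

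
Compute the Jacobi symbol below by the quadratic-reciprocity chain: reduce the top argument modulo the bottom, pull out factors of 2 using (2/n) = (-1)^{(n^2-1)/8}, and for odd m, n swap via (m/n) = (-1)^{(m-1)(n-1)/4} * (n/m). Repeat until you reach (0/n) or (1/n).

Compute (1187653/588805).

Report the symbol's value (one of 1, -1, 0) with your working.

1

(1187653/588805): 1187653 mod 588805 = 10043, so (1187653/588805) = (10043/588805)
flip (10043/588805) -> (588805/10043): both odd, 10043 mod 4 = 3, 588805 mod 4 = 1, so the flip contributes +1; sign now +1
(588805/10043): 588805 mod 10043 = 6311, so (588805/10043) = (6311/10043)
flip (6311/10043) -> (10043/6311): both odd, 6311 mod 4 = 3, 10043 mod 4 = 3, so the flip contributes -1; sign now -1
(10043/6311): 10043 mod 6311 = 3732, so (10043/6311) = (3732/6311)
factor out 2^2: 3732 = 2^2·933; with 6311 mod 8 = 7, (2/6311) = +1; sign now -1; continue with (933/6311)
flip (933/6311) -> (6311/933): both odd, 933 mod 4 = 1, 6311 mod 4 = 3, so the flip contributes +1; sign now -1
(6311/933): 6311 mod 933 = 713, so (6311/933) = (713/933)
flip (713/933) -> (933/713): both odd, 713 mod 4 = 1, 933 mod 4 = 1, so the flip contributes +1; sign now -1
(933/713): 933 mod 713 = 220, so (933/713) = (220/713)
factor out 2^2: 220 = 2^2·55; with 713 mod 8 = 1, (2/713) = +1; sign now -1; continue with (55/713)
flip (55/713) -> (713/55): both odd, 55 mod 4 = 3, 713 mod 4 = 1, so the flip contributes +1; sign now -1
(713/55): 713 mod 55 = 53, so (713/55) = (53/55)
flip (53/55) -> (55/53): both odd, 53 mod 4 = 1, 55 mod 4 = 3, so the flip contributes +1; sign now -1
(55/53): 55 mod 53 = 2, so (55/53) = (2/53)
factor out 2^1: 2 = 2^1·1; with 53 mod 8 = 5, (2/53) = -1; sign now +1; continue with (1/53)
reached (1/53) = 1, so the symbol is +1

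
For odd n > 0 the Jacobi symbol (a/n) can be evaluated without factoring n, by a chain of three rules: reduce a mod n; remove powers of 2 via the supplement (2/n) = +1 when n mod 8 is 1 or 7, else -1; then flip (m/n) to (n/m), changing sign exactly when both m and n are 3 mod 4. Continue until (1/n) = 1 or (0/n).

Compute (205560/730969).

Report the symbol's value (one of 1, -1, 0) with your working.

205560 = 2^3·25695; (2/730969) = +1 since 730969 mod 8 = 1, so (205560/730969) = (+1)^3·(25695/730969); sign now +1
reciprocity: (25695/730969) = +1·(730969/25695) since 25695 mod 4 = 3, 730969 mod 4 = 1; sign now +1
(730969/25695) = (11509/25695)   [reduce mod 25695]
reciprocity: (11509/25695) = +1·(25695/11509) since 11509 mod 4 = 1, 25695 mod 4 = 3; sign now +1
(25695/11509) = (2677/11509)   [reduce mod 11509]
reciprocity: (2677/11509) = +1·(11509/2677) since 2677 mod 4 = 1, 11509 mod 4 = 1; sign now +1
(11509/2677) = (801/2677)   [reduce mod 2677]
reciprocity: (801/2677) = +1·(2677/801) since 801 mod 4 = 1, 2677 mod 4 = 1; sign now +1
(2677/801) = (274/801)   [reduce mod 801]
274 = 2^1·137; (2/801) = +1 since 801 mod 8 = 1, so (274/801) = (+1)^1·(137/801); sign now +1
reciprocity: (137/801) = +1·(801/137) since 137 mod 4 = 1, 801 mod 4 = 1; sign now +1
(801/137) = (116/137)   [reduce mod 137]
116 = 2^2·29; (2/137) = +1 since 137 mod 8 = 1, so (116/137) = (+1)^2·(29/137); sign now +1
reciprocity: (29/137) = +1·(137/29) since 29 mod 4 = 1, 137 mod 4 = 1; sign now +1
(137/29) = (21/29)   [reduce mod 29]
reciprocity: (21/29) = +1·(29/21) since 21 mod 4 = 1, 29 mod 4 = 1; sign now +1
(29/21) = (8/21)   [reduce mod 21]
8 = 2^3·1; (2/21) = -1 since 21 mod 8 = 5, so (8/21) = (-1)^3·(1/21); sign now -1
(1/21) = 1; final value = sign = -1

-1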